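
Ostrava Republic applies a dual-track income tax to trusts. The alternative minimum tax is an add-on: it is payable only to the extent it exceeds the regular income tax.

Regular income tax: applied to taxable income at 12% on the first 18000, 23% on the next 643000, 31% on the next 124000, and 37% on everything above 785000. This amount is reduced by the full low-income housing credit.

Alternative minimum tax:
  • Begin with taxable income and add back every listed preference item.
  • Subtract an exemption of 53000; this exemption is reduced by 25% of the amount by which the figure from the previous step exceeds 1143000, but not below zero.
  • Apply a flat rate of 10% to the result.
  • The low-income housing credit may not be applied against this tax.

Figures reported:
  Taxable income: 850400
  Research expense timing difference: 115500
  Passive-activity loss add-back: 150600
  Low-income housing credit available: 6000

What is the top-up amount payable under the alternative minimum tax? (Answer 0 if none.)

Regular income tax:
  18000 × 12% = 2160
  643000 × 23% = 147890
  124000 × 31% = 38440
  65400 × 37% = 24198
  → 212688
  Less low-income housing credit 6000 → 206688

Alternative minimum tax:
  Adjusted income: 850400 + 115500 + 150600 = 1116500
  Exemption: 1116500 ≤ 1143000, so full 53000 applies
  Base: 1116500 − 53000 = 1063500
  1063500 × 10% = 106350

106350 ≤ 206688, so no add-on is due.

0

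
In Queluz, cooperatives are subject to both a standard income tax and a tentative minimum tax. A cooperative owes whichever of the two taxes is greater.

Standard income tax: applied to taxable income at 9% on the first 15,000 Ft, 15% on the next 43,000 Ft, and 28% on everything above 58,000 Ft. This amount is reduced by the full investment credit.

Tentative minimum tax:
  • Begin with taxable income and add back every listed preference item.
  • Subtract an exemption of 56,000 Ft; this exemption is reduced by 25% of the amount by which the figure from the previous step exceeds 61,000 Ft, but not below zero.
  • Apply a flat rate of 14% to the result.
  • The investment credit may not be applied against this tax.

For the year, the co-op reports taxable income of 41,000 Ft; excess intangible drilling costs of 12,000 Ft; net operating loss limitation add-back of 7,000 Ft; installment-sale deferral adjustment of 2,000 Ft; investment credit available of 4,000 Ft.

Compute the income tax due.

1,250 Ft

Standard income tax:
  15,000 Ft × 9% = 1,350 Ft
  26,000 Ft × 15% = 3,900 Ft
  → 5,250 Ft
  Less investment credit 4,000 Ft → 1,250 Ft

Tentative minimum tax:
  Adjusted income: 41,000 Ft + 12,000 Ft + 7,000 Ft + 2,000 Ft = 62,000 Ft
  Exemption: 56,000 Ft − 25% × (62,000 Ft − 61,000 Ft) = 56,000 Ft − 250 Ft = 55,750 Ft
  Base: 62,000 Ft − 55,750 Ft = 6,250 Ft
  6,250 Ft × 14% = 875 Ft

1,250 Ft > 875 Ft, so the standard income tax governs.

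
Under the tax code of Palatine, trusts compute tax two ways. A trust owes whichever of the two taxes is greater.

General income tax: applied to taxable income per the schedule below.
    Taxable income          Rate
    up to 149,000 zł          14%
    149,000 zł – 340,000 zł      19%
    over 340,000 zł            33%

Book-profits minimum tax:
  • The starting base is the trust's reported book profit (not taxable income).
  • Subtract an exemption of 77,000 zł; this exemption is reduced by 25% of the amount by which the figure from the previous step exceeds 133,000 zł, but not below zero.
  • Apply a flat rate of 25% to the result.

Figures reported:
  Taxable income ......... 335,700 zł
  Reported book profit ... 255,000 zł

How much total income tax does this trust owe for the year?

56,333 zł

General income tax:
  149,000 zł × 14% = 20,860 zł
  186,700 zł × 19% = 35,473 zł
  → 56,333 zł

Book-profits minimum tax:
  Base (reported book profit): 255,000 zł
  Exemption: 77,000 zł − 25% × (255,000 zł − 133,000 zł) = 77,000 zł − 30,500 zł = 46,500 zł
  Base: 255,000 zł − 46,500 zł = 208,500 zł
  208,500 zł × 25% = 52,125 zł

56,333 zł > 52,125 zł, so the general income tax governs.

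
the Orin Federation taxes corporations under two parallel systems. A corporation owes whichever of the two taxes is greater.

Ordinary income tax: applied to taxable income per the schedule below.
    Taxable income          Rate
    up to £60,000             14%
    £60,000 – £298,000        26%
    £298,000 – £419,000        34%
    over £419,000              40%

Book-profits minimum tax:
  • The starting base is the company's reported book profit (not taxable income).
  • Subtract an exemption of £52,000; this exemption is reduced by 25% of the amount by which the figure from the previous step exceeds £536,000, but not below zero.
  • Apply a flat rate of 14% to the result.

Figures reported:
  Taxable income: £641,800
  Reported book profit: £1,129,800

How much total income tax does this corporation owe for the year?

£200,540

Book-profits minimum tax:
  Base (reported book profit): £1,129,800
  Exemption: 25% × (£1,129,800 − £536,000) = £148,450 ≥ £52,000, so the exemption is fully phased out
  Base: £1,129,800 − £0 = £1,129,800
  £1,129,800 × 14% = £158,172

Ordinary income tax:
  £60,000 × 14% = £8,400
  £238,000 × 26% = £61,880
  £121,000 × 34% = £41,140
  £222,800 × 40% = £89,120
  → £200,540

£200,540 > £158,172, so the ordinary income tax governs.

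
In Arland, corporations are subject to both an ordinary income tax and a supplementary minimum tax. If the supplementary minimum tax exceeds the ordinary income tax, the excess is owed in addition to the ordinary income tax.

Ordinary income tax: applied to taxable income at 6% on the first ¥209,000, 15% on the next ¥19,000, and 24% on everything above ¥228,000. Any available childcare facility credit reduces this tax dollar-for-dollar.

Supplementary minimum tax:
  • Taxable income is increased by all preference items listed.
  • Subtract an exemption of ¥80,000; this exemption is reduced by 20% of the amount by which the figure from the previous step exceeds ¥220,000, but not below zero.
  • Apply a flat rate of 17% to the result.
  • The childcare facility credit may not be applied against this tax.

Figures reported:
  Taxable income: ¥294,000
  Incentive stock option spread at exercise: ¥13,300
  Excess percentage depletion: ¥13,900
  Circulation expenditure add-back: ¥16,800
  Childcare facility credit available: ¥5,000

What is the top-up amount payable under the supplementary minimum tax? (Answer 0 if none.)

¥21,642

Ordinary income tax:
  ¥209,000 × 6% = ¥12,540
  ¥19,000 × 15% = ¥2,850
  ¥66,000 × 24% = ¥15,840
  → ¥31,230
  Less childcare facility credit ¥5,000 → ¥26,230

Supplementary minimum tax:
  Adjusted income: ¥294,000 + ¥13,300 + ¥13,900 + ¥16,800 = ¥338,000
  Exemption: ¥80,000 − 20% × (¥338,000 − ¥220,000) = ¥80,000 − ¥23,600 = ¥56,400
  Base: ¥338,000 − ¥56,400 = ¥281,600
  ¥281,600 × 17% = ¥47,872

Excess of supplementary minimum tax over ordinary income tax: ¥47,872 − ¥26,230 = ¥21,642.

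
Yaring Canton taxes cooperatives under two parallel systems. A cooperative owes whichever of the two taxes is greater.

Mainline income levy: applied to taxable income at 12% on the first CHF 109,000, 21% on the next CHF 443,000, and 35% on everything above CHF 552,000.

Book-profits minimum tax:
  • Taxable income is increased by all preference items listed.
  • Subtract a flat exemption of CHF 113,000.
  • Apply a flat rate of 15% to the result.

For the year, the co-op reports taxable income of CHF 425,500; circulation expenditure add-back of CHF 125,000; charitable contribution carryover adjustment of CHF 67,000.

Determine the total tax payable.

CHF 79,545

Mainline income levy:
  CHF 109,000 × 12% = CHF 13,080
  CHF 316,500 × 21% = CHF 66,465
  → CHF 79,545

Book-profits minimum tax:
  Adjusted income: CHF 425,500 + CHF 125,000 + CHF 67,000 = CHF 617,500
  Less exemption CHF 113,000 → base CHF 504,500
  CHF 504,500 × 15% = CHF 75,675

CHF 79,545 > CHF 75,675, so the mainline income levy governs.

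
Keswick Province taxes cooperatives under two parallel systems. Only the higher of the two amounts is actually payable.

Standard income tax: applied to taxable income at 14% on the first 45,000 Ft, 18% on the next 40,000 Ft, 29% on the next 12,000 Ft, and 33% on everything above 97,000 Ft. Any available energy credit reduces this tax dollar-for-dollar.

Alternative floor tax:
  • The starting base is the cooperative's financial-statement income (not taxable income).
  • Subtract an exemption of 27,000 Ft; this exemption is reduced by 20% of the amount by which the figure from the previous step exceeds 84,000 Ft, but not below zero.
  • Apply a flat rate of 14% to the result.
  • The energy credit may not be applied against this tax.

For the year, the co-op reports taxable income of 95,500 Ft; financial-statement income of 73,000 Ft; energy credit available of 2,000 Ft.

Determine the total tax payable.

14,545 Ft

Alternative floor tax:
  Base (financial-statement income): 73,000 Ft
  Exemption: 73,000 Ft ≤ 84,000 Ft, so full 27,000 Ft applies
  Base: 73,000 Ft − 27,000 Ft = 46,000 Ft
  46,000 Ft × 14% = 6,440 Ft

Standard income tax:
  45,000 Ft × 14% = 6,300 Ft
  40,000 Ft × 18% = 7,200 Ft
  10,500 Ft × 29% = 3,045 Ft
  → 16,545 Ft
  Less energy credit 2,000 Ft → 14,545 Ft

14,545 Ft > 6,440 Ft, so the standard income tax governs.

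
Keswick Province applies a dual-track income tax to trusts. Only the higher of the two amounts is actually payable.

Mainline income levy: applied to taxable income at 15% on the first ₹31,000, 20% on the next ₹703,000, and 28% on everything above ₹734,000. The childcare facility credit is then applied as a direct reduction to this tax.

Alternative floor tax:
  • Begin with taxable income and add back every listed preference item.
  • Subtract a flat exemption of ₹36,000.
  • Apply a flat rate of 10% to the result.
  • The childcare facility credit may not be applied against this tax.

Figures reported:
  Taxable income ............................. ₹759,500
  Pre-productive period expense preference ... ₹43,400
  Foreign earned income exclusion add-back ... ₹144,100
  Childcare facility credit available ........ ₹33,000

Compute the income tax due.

₹119,390

Alternative floor tax:
  Adjusted income: ₹759,500 + ₹43,400 + ₹144,100 = ₹947,000
  Less exemption ₹36,000 → base ₹911,000
  ₹911,000 × 10% = ₹91,100

Mainline income levy:
  ₹31,000 × 15% = ₹4,650
  ₹703,000 × 20% = ₹140,600
  ₹25,500 × 28% = ₹7,140
  → ₹152,390
  Less childcare facility credit ₹33,000 → ₹119,390

₹119,390 > ₹91,100, so the mainline income levy governs.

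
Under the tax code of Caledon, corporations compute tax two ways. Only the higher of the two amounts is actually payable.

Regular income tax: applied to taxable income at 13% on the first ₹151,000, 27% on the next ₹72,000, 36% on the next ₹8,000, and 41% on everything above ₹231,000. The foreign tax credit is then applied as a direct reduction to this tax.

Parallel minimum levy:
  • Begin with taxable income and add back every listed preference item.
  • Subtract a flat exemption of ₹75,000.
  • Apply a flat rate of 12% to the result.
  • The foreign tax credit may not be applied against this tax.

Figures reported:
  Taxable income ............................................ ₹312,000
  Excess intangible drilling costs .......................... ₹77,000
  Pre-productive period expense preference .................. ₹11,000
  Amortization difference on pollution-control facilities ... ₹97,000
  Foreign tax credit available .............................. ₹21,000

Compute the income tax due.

Regular income tax:
  ₹151,000 × 13% = ₹19,630
  ₹72,000 × 27% = ₹19,440
  ₹8,000 × 36% = ₹2,880
  ₹81,000 × 41% = ₹33,210
  → ₹75,160
  Less foreign tax credit ₹21,000 → ₹54,160

Parallel minimum levy:
  Adjusted income: ₹312,000 + ₹77,000 + ₹11,000 + ₹97,000 = ₹497,000
  Less exemption ₹75,000 → base ₹422,000
  ₹422,000 × 12% = ₹50,640

₹54,160 > ₹50,640, so the regular income tax governs.

₹54,160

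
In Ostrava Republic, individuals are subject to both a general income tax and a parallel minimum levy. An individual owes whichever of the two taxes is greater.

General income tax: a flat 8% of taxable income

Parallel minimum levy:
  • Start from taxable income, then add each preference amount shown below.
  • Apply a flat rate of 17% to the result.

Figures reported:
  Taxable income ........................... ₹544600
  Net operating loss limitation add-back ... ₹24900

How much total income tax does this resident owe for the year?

General income tax:
  ₹544600 × 8% = ₹43568

Parallel minimum levy:
  Adjusted income: ₹544600 + ₹24900 = ₹569500
  ₹569500 × 17% = ₹96815

₹96815 > ₹43568, so the parallel minimum levy is the binding amount.

₹96815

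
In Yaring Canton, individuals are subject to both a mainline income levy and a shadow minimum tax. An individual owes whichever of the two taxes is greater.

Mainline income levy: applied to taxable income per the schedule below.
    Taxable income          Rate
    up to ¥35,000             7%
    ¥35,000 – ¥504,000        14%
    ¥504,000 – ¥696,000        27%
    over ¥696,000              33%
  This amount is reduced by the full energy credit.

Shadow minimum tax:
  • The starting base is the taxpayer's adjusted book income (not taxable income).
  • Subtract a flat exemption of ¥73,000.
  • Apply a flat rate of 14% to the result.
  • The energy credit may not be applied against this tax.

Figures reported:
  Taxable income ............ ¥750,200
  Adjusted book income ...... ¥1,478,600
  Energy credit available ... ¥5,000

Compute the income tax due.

¥196,784

Mainline income levy:
  ¥35,000 × 7% = ¥2,450
  ¥469,000 × 14% = ¥65,660
  ¥192,000 × 27% = ¥51,840
  ¥54,200 × 33% = ¥17,886
  → ¥137,836
  Less energy credit ¥5,000 → ¥132,836

Shadow minimum tax:
  Base (adjusted book income): ¥1,478,600
  Less exemption ¥73,000 → base ¥1,405,600
  ¥1,405,600 × 14% = ¥196,784

¥196,784 > ¥132,836, so the shadow minimum tax is the binding amount.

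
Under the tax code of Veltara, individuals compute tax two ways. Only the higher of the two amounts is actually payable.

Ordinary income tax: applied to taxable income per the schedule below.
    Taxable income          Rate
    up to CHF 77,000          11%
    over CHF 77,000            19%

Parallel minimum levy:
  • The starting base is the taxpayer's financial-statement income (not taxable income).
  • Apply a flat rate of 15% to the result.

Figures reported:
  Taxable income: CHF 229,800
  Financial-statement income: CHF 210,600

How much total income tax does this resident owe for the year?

Parallel minimum levy:
  Base (financial-statement income): CHF 210,600
  CHF 210,600 × 15% = CHF 31,590

Ordinary income tax:
  CHF 77,000 × 11% = CHF 8,470
  CHF 152,800 × 19% = CHF 29,032
  → CHF 37,502

CHF 37,502 > CHF 31,590, so the ordinary income tax governs.

CHF 37,502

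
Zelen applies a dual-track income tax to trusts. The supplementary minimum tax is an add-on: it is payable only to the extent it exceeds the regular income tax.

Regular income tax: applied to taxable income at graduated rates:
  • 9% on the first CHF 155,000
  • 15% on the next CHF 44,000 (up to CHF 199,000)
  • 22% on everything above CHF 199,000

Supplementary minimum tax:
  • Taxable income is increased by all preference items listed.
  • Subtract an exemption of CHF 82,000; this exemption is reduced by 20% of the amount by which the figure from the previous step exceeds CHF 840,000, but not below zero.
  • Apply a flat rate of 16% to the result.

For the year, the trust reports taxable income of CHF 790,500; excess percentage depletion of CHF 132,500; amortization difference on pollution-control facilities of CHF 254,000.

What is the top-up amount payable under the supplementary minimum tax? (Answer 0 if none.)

Regular income tax:
  CHF 155,000 × 9% = CHF 13,950
  CHF 44,000 × 15% = CHF 6,600
  CHF 591,500 × 22% = CHF 130,130
  → CHF 150,680

Supplementary minimum tax:
  Adjusted income: CHF 790,500 + CHF 132,500 + CHF 254,000 = CHF 1,177,000
  Exemption: CHF 82,000 − 20% × (CHF 1,177,000 − CHF 840,000) = CHF 82,000 − CHF 67,400 = CHF 14,600
  Base: CHF 1,177,000 − CHF 14,600 = CHF 1,162,400
  CHF 1,162,400 × 16% = CHF 185,984

Excess of supplementary minimum tax over regular income tax: CHF 185,984 − CHF 150,680 = CHF 35,304.

CHF 35,304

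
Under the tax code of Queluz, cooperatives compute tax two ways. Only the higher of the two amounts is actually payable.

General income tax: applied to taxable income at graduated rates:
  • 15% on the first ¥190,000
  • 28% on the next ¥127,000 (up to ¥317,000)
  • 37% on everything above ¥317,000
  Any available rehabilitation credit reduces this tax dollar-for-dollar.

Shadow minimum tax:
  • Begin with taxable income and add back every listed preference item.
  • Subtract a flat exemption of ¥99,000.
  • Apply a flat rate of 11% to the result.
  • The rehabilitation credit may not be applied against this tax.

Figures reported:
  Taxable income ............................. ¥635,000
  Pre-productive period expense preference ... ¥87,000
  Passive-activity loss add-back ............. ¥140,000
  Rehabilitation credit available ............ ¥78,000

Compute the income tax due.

¥103,720

General income tax:
  ¥190,000 × 15% = ¥28,500
  ¥127,000 × 28% = ¥35,560
  ¥318,000 × 37% = ¥117,660
  → ¥181,720
  Less rehabilitation credit ¥78,000 → ¥103,720

Shadow minimum tax:
  Adjusted income: ¥635,000 + ¥87,000 + ¥140,000 = ¥862,000
  Less exemption ¥99,000 → base ¥763,000
  ¥763,000 × 11% = ¥83,930

¥103,720 > ¥83,930, so the general income tax governs.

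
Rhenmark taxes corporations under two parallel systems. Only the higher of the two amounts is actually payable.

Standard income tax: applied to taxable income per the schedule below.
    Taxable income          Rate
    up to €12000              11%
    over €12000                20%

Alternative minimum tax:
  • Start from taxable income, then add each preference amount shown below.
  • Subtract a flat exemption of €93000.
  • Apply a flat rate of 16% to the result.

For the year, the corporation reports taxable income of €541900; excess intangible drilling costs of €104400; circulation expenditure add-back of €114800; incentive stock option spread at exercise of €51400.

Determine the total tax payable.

Alternative minimum tax:
  Adjusted income: €541900 + €104400 + €114800 + €51400 = €812500
  Less exemption €93000 → base €719500
  €719500 × 16% = €115120

Standard income tax:
  €12000 × 11% = €1320
  €529900 × 20% = €105980
  → €107300

€115120 > €107300, so the alternative minimum tax is the binding amount.

€115120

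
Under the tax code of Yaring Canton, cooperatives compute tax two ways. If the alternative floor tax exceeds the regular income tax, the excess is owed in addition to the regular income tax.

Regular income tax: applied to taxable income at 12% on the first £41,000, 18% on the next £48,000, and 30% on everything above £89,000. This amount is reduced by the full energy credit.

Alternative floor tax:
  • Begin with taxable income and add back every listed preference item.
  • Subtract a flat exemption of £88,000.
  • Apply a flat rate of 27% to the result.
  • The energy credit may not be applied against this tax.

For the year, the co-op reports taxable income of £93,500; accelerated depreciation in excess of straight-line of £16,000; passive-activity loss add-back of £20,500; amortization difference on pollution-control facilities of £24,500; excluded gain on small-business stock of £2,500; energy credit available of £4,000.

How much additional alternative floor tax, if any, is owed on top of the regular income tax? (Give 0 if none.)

£7,720

Alternative floor tax:
  Adjusted income: £93,500 + £16,000 + £20,500 + £24,500 + £2,500 = £157,000
  Less exemption £88,000 → base £69,000
  £69,000 × 27% = £18,630

Regular income tax:
  £41,000 × 12% = £4,920
  £48,000 × 18% = £8,640
  £4,500 × 30% = £1,350
  → £14,910
  Less energy credit £4,000 → £10,910

Excess of alternative floor tax over regular income tax: £18,630 − £10,910 = £7,720.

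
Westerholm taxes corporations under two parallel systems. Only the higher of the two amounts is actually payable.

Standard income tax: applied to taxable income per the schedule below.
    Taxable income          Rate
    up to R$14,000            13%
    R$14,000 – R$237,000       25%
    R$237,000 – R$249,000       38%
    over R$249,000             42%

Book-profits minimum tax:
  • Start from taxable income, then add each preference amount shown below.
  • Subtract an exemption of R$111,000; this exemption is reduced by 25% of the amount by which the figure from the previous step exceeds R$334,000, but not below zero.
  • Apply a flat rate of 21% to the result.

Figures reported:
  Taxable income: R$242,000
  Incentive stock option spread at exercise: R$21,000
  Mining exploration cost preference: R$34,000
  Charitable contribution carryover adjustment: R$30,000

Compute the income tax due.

R$59,470

Standard income tax:
  R$14,000 × 13% = R$1,820
  R$223,000 × 25% = R$55,750
  R$5,000 × 38% = R$1,900
  → R$59,470

Book-profits minimum tax:
  Adjusted income: R$242,000 + R$21,000 + R$34,000 + R$30,000 = R$327,000
  Exemption: R$327,000 ≤ R$334,000, so full R$111,000 applies
  Base: R$327,000 − R$111,000 = R$216,000
  R$216,000 × 21% = R$45,360

R$59,470 > R$45,360, so the standard income tax governs.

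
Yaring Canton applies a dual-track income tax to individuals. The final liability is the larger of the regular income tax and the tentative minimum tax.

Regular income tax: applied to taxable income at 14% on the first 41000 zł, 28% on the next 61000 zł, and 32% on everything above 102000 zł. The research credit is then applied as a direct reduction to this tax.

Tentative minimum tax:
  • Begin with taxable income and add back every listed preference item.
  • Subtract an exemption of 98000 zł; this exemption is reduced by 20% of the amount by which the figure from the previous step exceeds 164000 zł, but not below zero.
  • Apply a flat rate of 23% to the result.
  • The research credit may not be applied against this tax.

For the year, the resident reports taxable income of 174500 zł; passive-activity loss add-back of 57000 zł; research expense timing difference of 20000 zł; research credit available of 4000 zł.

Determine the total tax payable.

42020 zł

Regular income tax:
  41000 zł × 14% = 5740 zł
  61000 zł × 28% = 17080 zł
  72500 zł × 32% = 23200 zł
  → 46020 zł
  Less research credit 4000 zł → 42020 zł

Tentative minimum tax:
  Adjusted income: 174500 zł + 57000 zł + 20000 zł = 251500 zł
  Exemption: 98000 zł − 20% × (251500 zł − 164000 zł) = 98000 zł − 17500 zł = 80500 zł
  Base: 251500 zł − 80500 zł = 171000 zł
  171000 zł × 23% = 39330 zł

42020 zł > 39330 zł, so the regular income tax governs.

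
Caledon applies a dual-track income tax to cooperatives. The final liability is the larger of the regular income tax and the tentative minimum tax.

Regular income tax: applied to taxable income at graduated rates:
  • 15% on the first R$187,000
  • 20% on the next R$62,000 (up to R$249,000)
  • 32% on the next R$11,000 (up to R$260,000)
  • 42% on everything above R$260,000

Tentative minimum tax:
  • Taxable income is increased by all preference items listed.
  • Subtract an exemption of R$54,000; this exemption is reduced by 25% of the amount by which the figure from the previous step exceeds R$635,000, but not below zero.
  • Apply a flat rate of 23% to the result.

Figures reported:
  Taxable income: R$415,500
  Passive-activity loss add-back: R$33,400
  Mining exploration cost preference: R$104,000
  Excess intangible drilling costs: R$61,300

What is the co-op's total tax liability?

Tentative minimum tax:
  Adjusted income: R$415,500 + R$33,400 + R$104,000 + R$61,300 = R$614,200
  Exemption: R$614,200 ≤ R$635,000, so full R$54,000 applies
  Base: R$614,200 − R$54,000 = R$560,200
  R$560,200 × 23% = R$128,846

Regular income tax:
  R$187,000 × 15% = R$28,050
  R$62,000 × 20% = R$12,400
  R$11,000 × 32% = R$3,520
  R$155,500 × 42% = R$65,310
  → R$109,280

R$128,846 > R$109,280, so the tentative minimum tax is the binding amount.

R$128,846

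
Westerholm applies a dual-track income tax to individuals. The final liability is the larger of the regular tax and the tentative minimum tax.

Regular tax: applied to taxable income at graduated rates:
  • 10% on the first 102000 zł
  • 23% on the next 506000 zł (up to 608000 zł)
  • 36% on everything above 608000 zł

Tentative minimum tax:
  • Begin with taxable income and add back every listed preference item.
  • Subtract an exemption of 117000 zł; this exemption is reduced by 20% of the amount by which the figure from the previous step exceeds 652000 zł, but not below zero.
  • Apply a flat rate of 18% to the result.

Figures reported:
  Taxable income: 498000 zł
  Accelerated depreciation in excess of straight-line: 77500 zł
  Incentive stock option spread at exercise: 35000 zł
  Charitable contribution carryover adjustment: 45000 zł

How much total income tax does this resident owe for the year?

101280 zł

Tentative minimum tax:
  Adjusted income: 498000 zł + 77500 zł + 35000 zł + 45000 zł = 655500 zł
  Exemption: 117000 zł − 20% × (655500 zł − 652000 zł) = 117000 zł − 700 zł = 116300 zł
  Base: 655500 zł − 116300 zł = 539200 zł
  539200 zł × 18% = 97056 zł

Regular tax:
  102000 zł × 10% = 10200 zł
  396000 zł × 23% = 91080 zł
  → 101280 zł

101280 zł > 97056 zł, so the regular tax governs.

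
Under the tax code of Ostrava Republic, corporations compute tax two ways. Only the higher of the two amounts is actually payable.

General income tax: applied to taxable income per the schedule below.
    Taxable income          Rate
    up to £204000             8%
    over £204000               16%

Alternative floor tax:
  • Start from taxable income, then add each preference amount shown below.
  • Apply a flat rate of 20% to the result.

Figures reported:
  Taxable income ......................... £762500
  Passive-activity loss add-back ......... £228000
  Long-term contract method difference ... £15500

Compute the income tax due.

General income tax:
  £204000 × 8% = £16320
  £558500 × 16% = £89360
  → £105680

Alternative floor tax:
  Adjusted income: £762500 + £228000 + £15500 = £1006000
  £1006000 × 20% = £201200

£201200 > £105680, so the alternative floor tax is the binding amount.

£201200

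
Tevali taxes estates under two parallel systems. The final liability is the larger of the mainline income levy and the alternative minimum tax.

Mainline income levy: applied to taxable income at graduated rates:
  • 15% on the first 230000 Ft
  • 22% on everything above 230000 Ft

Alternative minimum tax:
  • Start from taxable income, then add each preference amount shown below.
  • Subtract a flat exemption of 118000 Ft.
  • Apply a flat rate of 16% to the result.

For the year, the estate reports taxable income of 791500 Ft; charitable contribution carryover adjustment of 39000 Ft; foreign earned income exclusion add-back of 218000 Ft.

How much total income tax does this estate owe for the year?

Alternative minimum tax:
  Adjusted income: 791500 Ft + 39000 Ft + 218000 Ft = 1048500 Ft
  Less exemption 118000 Ft → base 930500 Ft
  930500 Ft × 16% = 148880 Ft

Mainline income levy:
  230000 Ft × 15% = 34500 Ft
  561500 Ft × 22% = 123530 Ft
  → 158030 Ft

158030 Ft > 148880 Ft, so the mainline income levy governs.

158030 Ft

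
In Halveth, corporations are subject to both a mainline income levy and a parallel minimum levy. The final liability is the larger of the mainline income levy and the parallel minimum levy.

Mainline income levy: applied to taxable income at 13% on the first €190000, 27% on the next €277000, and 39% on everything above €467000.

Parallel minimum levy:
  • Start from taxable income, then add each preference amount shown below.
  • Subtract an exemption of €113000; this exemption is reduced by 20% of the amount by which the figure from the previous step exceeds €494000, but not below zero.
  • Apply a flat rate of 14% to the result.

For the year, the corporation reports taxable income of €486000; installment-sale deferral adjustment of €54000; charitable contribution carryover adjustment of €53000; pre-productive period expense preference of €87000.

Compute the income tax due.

Parallel minimum levy:
  Adjusted income: €486000 + €54000 + €53000 + €87000 = €680000
  Exemption: €113000 − 20% × (€680000 − €494000) = €113000 − €37200 = €75800
  Base: €680000 − €75800 = €604200
  €604200 × 14% = €84588

Mainline income levy:
  €190000 × 13% = €24700
  €277000 × 27% = €74790
  €19000 × 39% = €7410
  → €106900

€106900 > €84588, so the mainline income levy governs.

€106900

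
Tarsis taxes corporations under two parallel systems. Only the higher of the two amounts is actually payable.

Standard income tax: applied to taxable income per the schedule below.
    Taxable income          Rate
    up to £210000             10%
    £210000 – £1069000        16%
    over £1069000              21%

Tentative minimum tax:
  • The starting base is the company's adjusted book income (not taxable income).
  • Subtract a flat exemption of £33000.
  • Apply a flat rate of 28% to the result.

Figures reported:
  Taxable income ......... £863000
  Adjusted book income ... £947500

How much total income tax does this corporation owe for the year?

Tentative minimum tax:
  Base (adjusted book income): £947500
  Less exemption £33000 → base £914500
  £914500 × 28% = £256060

Standard income tax:
  £210000 × 10% = £21000
  £653000 × 16% = £104480
  → £125480

£256060 > £125480, so the tentative minimum tax is the binding amount.

£256060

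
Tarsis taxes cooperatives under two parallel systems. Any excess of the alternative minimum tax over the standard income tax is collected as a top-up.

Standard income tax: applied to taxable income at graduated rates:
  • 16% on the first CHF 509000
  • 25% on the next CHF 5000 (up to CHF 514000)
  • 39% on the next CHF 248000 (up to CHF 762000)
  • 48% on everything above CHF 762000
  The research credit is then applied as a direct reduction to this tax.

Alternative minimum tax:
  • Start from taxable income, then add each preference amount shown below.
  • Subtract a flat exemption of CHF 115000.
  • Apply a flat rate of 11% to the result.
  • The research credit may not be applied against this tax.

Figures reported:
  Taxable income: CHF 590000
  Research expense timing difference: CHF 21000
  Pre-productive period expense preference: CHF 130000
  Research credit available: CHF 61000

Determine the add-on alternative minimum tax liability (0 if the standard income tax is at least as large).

Alternative minimum tax:
  Adjusted income: CHF 590000 + CHF 21000 + CHF 130000 = CHF 741000
  Less exemption CHF 115000 → base CHF 626000
  CHF 626000 × 11% = CHF 68860

Standard income tax:
  CHF 509000 × 16% = CHF 81440
  CHF 5000 × 25% = CHF 1250
  CHF 76000 × 39% = CHF 29640
  → CHF 112330
  Less research credit CHF 61000 → CHF 51330

Excess of alternative minimum tax over standard income tax: CHF 68860 − CHF 51330 = CHF 17530.

CHF 17530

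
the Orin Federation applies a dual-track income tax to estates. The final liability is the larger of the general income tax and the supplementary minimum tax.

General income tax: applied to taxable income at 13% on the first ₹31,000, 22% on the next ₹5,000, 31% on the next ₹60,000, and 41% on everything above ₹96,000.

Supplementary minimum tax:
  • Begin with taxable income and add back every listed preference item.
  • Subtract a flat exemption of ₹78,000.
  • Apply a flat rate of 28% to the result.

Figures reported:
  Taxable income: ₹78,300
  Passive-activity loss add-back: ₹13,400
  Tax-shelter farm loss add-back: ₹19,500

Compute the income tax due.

₹18,243

Supplementary minimum tax:
  Adjusted income: ₹78,300 + ₹13,400 + ₹19,500 = ₹111,200
  Less exemption ₹78,000 → base ₹33,200
  ₹33,200 × 28% = ₹9,296

General income tax:
  ₹31,000 × 13% = ₹4,030
  ₹5,000 × 22% = ₹1,100
  ₹42,300 × 31% = ₹13,113
  → ₹18,243

₹18,243 > ₹9,296, so the general income tax governs.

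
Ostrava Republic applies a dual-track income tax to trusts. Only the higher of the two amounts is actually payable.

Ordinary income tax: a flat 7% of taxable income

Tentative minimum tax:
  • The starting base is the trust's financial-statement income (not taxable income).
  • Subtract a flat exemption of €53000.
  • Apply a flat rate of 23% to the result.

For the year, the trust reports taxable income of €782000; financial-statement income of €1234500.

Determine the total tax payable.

€271745

Tentative minimum tax:
  Base (financial-statement income): €1234500
  Less exemption €53000 → base €1181500
  €1181500 × 23% = €271745

Ordinary income tax:
  €782000 × 7% = €54740

€271745 > €54740, so the tentative minimum tax is the binding amount.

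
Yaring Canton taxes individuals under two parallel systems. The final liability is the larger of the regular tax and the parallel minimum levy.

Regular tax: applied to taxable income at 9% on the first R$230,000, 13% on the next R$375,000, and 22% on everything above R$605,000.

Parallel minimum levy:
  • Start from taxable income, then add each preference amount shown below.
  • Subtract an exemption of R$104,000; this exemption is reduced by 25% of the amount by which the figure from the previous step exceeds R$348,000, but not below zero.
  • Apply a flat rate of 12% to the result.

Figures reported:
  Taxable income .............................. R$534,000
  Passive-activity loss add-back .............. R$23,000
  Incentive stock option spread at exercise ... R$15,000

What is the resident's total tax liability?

R$62,880

Parallel minimum levy:
  Adjusted income: R$534,000 + R$23,000 + R$15,000 = R$572,000
  Exemption: R$104,000 − 25% × (R$572,000 − R$348,000) = R$104,000 − R$56,000 = R$48,000
  Base: R$572,000 − R$48,000 = R$524,000
  R$524,000 × 12% = R$62,880

Regular tax:
  R$230,000 × 9% = R$20,700
  R$304,000 × 13% = R$39,520
  → R$60,220

R$62,880 > R$60,220, so the parallel minimum levy is the binding amount.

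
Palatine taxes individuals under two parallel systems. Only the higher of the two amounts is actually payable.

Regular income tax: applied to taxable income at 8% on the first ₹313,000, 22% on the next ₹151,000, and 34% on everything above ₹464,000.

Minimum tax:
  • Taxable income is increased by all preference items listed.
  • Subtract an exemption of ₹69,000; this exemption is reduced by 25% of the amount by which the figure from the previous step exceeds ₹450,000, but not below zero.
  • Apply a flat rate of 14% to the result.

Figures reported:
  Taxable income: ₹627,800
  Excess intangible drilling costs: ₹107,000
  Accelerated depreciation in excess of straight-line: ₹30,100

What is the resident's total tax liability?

₹113,952

Minimum tax:
  Adjusted income: ₹627,800 + ₹107,000 + ₹30,100 = ₹764,900
  Exemption: 25% × (₹764,900 − ₹450,000) = ₹78,725 ≥ ₹69,000, so the exemption is fully phased out
  Base: ₹764,900 − ₹0 = ₹764,900
  ₹764,900 × 14% = ₹107,086

Regular income tax:
  ₹313,000 × 8% = ₹25,040
  ₹151,000 × 22% = ₹33,220
  ₹163,800 × 34% = ₹55,692
  → ₹113,952

₹113,952 > ₹107,086, so the regular income tax governs.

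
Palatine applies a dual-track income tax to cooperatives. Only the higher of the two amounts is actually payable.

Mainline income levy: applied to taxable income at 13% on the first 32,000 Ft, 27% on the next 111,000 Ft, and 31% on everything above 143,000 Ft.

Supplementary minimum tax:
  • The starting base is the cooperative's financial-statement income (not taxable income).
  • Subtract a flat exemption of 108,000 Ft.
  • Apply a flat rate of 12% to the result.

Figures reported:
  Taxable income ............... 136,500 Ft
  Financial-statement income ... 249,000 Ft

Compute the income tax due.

Mainline income levy:
  32,000 Ft × 13% = 4,160 Ft
  104,500 Ft × 27% = 28,215 Ft
  → 32,375 Ft

Supplementary minimum tax:
  Base (financial-statement income): 249,000 Ft
  Less exemption 108,000 Ft → base 141,000 Ft
  141,000 Ft × 12% = 16,920 Ft

32,375 Ft > 16,920 Ft, so the mainline income levy governs.

32,375 Ft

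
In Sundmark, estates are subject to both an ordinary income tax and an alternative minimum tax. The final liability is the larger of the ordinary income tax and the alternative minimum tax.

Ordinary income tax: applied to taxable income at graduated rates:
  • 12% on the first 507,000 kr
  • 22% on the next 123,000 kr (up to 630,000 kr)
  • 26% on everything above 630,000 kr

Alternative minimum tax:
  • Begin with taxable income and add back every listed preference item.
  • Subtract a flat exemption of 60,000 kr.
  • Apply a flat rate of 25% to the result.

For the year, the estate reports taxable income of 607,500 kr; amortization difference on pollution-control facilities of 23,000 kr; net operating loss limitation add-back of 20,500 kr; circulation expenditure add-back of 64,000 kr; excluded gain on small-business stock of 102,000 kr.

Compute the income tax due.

Alternative minimum tax:
  Adjusted income: 607,500 kr + 23,000 kr + 20,500 kr + 64,000 kr + 102,000 kr = 817,000 kr
  Less exemption 60,000 kr → base 757,000 kr
  757,000 kr × 25% = 189,250 kr

Ordinary income tax:
  507,000 kr × 12% = 60,840 kr
  100,500 kr × 22% = 22,110 kr
  → 82,950 kr

189,250 kr > 82,950 kr, so the alternative minimum tax is the binding amount.

189,250 kr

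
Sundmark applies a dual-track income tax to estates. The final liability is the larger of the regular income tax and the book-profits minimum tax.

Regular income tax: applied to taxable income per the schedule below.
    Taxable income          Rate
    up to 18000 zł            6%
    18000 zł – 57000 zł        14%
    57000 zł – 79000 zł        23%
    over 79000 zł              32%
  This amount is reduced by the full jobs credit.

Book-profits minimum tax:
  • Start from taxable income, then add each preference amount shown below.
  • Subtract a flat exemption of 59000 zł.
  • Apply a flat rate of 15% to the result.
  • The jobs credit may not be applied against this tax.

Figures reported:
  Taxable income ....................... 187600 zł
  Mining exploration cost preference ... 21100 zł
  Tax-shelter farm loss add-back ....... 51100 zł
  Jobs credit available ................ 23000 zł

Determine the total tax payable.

30120 zł

Book-profits minimum tax:
  Adjusted income: 187600 zł + 21100 zł + 51100 zł = 259800 zł
  Less exemption 59000 zł → base 200800 zł
  200800 zł × 15% = 30120 zł

Regular income tax:
  18000 zł × 6% = 1080 zł
  39000 zł × 14% = 5460 zł
  22000 zł × 23% = 5060 zł
  108600 zł × 32% = 34752 zł
  → 46352 zł
  Less jobs credit 23000 zł → 23352 zł

30120 zł > 23352 zł, so the book-profits minimum tax is the binding amount.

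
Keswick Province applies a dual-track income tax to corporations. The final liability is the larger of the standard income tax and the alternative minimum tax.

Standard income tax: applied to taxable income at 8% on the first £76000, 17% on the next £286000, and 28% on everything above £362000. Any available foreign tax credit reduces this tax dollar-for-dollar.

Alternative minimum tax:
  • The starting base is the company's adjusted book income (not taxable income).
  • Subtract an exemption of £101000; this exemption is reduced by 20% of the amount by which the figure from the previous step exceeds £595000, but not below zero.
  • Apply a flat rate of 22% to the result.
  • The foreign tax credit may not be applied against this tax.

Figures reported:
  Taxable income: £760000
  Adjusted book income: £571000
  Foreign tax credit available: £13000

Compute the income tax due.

Standard income tax:
  £76000 × 8% = £6080
  £286000 × 17% = £48620
  £398000 × 28% = £111440
  → £166140
  Less foreign tax credit £13000 → £153140

Alternative minimum tax:
  Base (adjusted book income): £571000
  Exemption: £571000 ≤ £595000, so full £101000 applies
  Base: £571000 − £101000 = £470000
  £470000 × 22% = £103400

£153140 > £103400, so the standard income tax governs.

£153140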